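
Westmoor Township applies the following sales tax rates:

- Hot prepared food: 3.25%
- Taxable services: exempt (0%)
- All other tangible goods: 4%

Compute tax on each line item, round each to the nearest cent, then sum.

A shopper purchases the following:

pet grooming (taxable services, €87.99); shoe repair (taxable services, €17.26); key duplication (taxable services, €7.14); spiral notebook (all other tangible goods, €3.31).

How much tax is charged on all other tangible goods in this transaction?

Spiral notebook €3.31: all other tangible goods → 4% → €0.13
Tax on all other tangible goods = €0.13

€0.13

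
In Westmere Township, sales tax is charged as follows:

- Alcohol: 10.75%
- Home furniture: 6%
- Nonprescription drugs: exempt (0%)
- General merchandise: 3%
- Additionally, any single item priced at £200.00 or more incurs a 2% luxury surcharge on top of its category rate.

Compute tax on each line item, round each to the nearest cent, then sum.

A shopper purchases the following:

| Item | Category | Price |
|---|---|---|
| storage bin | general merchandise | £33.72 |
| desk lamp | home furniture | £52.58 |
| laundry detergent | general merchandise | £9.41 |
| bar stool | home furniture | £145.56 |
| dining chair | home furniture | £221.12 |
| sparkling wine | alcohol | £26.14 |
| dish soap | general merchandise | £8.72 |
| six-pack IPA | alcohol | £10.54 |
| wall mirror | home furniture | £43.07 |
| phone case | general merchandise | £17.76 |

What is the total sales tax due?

Storage bin £33.72: general merchandise → 3% → £1.01
Desk lamp £52.58: home furniture → 6% → £3.15
Laundry detergent £9.41: general merchandise → 3% → £0.28
Bar stool £145.56: home furniture → 6% → £8.73
Dining chair £221.12: home furniture → 6% + 2% surcharge = 8% → £17.69
Sparkling wine £26.14: alcohol → 10.75% → £2.81
Dish soap £8.72: general merchandise → 3% → £0.26
Six-pack IPA £10.54: alcohol → 10.75% → £1.13
Wall mirror £43.07: home furniture → 6% → £2.58
Phone case £17.76: general merchandise → 3% → £0.53
Total tax = £1.01 + £3.15 + £0.28 + £8.73 + £17.69 + £2.81 + £0.26 + £1.13 + £2.58 + £0.53 = £38.17

£38.17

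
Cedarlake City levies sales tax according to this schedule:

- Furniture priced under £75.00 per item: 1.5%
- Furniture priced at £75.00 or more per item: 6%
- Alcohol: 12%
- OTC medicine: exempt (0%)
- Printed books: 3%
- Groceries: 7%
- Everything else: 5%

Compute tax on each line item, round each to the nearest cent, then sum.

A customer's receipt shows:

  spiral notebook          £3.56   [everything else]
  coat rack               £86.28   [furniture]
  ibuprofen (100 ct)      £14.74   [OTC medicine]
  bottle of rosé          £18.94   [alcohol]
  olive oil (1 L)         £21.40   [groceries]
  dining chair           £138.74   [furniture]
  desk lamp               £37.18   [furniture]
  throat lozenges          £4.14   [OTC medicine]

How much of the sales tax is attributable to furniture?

Coat rack £86.28: furniture, £75.00 or more → 6% → £5.18
Dining chair £138.74: furniture, £75.00 or more → 6% → £8.32
Desk lamp £37.18: furniture, under £75.00 → 1.5% → £0.56
Tax on furniture = £5.18 + £8.32 + £0.56 = £14.06

£14.06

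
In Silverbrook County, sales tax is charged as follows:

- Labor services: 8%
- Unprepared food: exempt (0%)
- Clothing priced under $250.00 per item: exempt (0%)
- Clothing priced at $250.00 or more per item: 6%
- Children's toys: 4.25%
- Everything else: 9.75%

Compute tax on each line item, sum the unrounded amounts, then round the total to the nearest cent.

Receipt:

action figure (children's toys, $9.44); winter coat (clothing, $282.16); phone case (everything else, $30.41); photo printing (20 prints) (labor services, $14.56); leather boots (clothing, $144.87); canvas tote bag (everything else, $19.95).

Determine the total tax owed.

Action figure $9.44: children's toys → 4.25% → $0.4012
Winter coat $282.16: clothing, $250.00 or more → 6% → $16.9296
Phone case $30.41: everything else → 9.75% → $2.964975
Photo printing (20 prints) $14.56: labor services → 8% → $1.1648
Leather boots $144.87: clothing, under $250.00 → 0% → $0.00
Canvas tote bag $19.95: everything else → 9.75% → $1.945125
Unrounded tax sum = $23.4057 → $23.41

$23.41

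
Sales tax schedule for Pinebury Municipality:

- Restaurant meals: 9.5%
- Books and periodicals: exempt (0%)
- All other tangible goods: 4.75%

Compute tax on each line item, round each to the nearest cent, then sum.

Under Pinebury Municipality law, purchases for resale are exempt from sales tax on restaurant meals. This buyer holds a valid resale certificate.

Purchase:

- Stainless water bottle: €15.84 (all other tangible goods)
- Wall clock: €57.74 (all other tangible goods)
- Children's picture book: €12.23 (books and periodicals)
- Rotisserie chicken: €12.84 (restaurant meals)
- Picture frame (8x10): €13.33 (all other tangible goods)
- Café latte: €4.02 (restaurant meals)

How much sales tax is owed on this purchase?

Stainless water bottle €15.84: all other tangible goods → 4.75% → €0.75
Wall clock €57.74: all other tangible goods → 4.75% → €2.74
Children's picture book €12.23: books and periodicals → 0% → €0.00
Rotisserie chicken €12.84: restaurant meals, buyer-exempt → 0% → €0.00
Picture frame (8x10) €13.33: all other tangible goods → 4.75% → €0.63
Café latte €4.02: restaurant meals, buyer-exempt → 0% → €0.00
Total tax = €0.75 + €2.74 + €0.63 = €4.12

€4.12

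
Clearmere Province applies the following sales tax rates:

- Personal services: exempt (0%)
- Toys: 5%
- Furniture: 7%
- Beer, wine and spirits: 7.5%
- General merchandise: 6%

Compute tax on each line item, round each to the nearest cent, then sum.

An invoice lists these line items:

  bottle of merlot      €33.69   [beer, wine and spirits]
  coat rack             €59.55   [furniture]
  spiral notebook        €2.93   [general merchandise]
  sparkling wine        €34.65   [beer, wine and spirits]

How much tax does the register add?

€9.48

Bottle of merlot €33.69: beer, wine and spirits → 7.5% → €2.53
Coat rack €59.55: furniture → 7% → €4.17
Spiral notebook €2.93: general merchandise → 6% → €0.18
Sparkling wine €34.65: beer, wine and spirits → 7.5% → €2.60
Total tax = €2.53 + €4.17 + €0.18 + €2.60 = €9.48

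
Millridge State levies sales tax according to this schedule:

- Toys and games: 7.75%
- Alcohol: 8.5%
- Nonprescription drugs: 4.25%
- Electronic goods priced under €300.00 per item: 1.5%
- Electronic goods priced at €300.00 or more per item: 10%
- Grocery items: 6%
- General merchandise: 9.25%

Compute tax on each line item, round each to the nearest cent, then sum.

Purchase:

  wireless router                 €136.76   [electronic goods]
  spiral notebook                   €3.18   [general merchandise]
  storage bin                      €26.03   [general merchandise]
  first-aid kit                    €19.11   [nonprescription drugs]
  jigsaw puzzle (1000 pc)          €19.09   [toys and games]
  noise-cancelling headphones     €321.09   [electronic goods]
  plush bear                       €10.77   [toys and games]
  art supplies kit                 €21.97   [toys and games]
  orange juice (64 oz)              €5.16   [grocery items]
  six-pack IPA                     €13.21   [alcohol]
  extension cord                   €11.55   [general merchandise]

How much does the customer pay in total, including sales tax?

€632.10

Wireless router €136.76: electronic goods, under €300.00 → 1.5% → €2.05
Spiral notebook €3.18: general merchandise → 9.25% → €0.29
Storage bin €26.03: general merchandise → 9.25% → €2.41
First-aid kit €19.11: nonprescription drugs → 4.25% → €0.81
Jigsaw puzzle (1000 pc) €19.09: toys and games → 7.75% → €1.48
Noise-cancelling headphones €321.09: electronic goods, €300.00 or more → 10% → €32.11
Plush bear €10.77: toys and games → 7.75% → €0.83
Art supplies kit €21.97: toys and games → 7.75% → €1.70
Orange juice (64 oz) €5.16: grocery items → 6% → €0.31
Six-pack IPA €13.21: alcohol → 8.5% → €1.12
Extension cord €11.55: general merchandise → 9.25% → €1.07
Subtotal = €587.92; tax = €44.18; total due = €632.10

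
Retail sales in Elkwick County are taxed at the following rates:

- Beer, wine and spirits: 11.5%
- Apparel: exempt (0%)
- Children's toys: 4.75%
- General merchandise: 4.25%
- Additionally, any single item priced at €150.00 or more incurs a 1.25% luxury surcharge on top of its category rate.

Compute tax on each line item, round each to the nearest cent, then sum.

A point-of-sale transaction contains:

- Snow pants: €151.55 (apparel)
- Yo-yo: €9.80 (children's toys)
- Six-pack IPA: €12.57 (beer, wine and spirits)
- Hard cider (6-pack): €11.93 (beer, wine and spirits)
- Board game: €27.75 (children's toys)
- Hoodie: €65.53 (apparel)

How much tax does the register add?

Snow pants €151.55: apparel → 0% + 1.25% surcharge = 1.25% → €1.89
Yo-yo €9.80: children's toys → 4.75% → €0.47
Six-pack IPA €12.57: beer, wine and spirits → 11.5% → €1.45
Hard cider (6-pack) €11.93: beer, wine and spirits → 11.5% → €1.37
Board game €27.75: children's toys → 4.75% → €1.32
Hoodie €65.53: apparel → 0% → €0.00
Total tax = €1.89 + €0.47 + €1.45 + €1.37 + €1.32 = €6.50

€6.50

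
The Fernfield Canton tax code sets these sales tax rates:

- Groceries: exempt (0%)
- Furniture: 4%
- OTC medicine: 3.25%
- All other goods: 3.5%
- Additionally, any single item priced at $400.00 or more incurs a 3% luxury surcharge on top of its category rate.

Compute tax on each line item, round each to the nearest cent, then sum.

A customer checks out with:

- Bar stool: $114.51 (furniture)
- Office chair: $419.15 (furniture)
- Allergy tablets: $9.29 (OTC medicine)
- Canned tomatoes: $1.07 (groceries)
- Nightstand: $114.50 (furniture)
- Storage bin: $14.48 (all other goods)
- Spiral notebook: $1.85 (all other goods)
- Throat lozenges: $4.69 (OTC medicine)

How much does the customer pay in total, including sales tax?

Bar stool $114.51: furniture → 4% → $4.58
Office chair $419.15: furniture → 4% + 3% surcharge = 7% → $29.34
Allergy tablets $9.29: OTC medicine → 3.25% → $0.30
Canned tomatoes $1.07: groceries → 0% → $0.00
Nightstand $114.50: furniture → 4% → $4.58
Storage bin $14.48: all other goods → 3.5% → $0.51
Spiral notebook $1.85: all other goods → 3.5% → $0.06
Throat lozenges $4.69: OTC medicine → 3.25% → $0.15
Subtotal = $679.54; tax = $39.52; total due = $719.06

$719.06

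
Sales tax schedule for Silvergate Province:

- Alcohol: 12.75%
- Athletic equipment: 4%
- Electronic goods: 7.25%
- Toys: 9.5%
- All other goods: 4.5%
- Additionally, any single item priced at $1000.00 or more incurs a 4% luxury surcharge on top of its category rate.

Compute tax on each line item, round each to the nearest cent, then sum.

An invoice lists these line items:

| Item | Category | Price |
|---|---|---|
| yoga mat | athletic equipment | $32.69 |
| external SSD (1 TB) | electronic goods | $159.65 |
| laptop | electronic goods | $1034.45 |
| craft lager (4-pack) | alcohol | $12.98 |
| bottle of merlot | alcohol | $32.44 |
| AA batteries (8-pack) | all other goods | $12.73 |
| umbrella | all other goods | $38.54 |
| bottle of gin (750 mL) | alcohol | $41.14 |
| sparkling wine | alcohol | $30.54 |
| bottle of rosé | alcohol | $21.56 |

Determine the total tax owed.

Yoga mat $32.69: athletic equipment → 4% → $1.31
External SSD (1 TB) $159.65: electronic goods → 7.25% → $11.57
Laptop $1034.45: electronic goods → 7.25% + 4% surcharge = 11.25% → $116.38
Craft lager (4-pack) $12.98: alcohol → 12.75% → $1.65
Bottle of merlot $32.44: alcohol → 12.75% → $4.14
AA batteries (8-pack) $12.73: all other goods → 4.5% → $0.57
Umbrella $38.54: all other goods → 4.5% → $1.73
Bottle of gin (750 mL) $41.14: alcohol → 12.75% → $5.25
Sparkling wine $30.54: alcohol → 12.75% → $3.89
Bottle of rosé $21.56: alcohol → 12.75% → $2.75
Total tax = $1.31 + $11.57 + $116.38 + $1.65 + $4.14 + $0.57 + $1.73 + $5.25 + $3.89 + $2.75 = $149.24

$149.24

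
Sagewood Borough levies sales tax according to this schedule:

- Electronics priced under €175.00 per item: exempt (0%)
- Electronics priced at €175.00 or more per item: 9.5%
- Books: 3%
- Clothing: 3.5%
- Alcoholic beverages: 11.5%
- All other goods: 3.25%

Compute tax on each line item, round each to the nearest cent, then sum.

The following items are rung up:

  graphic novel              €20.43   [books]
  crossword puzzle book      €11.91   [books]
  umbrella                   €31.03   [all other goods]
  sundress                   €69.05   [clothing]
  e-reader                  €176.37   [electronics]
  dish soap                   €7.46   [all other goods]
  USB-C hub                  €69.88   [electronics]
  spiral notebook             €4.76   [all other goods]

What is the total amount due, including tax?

Graphic novel €20.43: books → 3% → €0.61
Crossword puzzle book €11.91: books → 3% → €0.36
Umbrella €31.03: all other goods → 3.25% → €1.01
Sundress €69.05: clothing → 3.5% → €2.42
E-reader €176.37: electronics, €175.00 or more → 9.5% → €16.76
Dish soap €7.46: all other goods → 3.25% → €0.24
USB-C hub €69.88: electronics, under €175.00 → 0% → €0.00
Spiral notebook €4.76: all other goods → 3.25% → €0.15
Subtotal = €390.89; tax = €21.55; total due = €412.44

€412.44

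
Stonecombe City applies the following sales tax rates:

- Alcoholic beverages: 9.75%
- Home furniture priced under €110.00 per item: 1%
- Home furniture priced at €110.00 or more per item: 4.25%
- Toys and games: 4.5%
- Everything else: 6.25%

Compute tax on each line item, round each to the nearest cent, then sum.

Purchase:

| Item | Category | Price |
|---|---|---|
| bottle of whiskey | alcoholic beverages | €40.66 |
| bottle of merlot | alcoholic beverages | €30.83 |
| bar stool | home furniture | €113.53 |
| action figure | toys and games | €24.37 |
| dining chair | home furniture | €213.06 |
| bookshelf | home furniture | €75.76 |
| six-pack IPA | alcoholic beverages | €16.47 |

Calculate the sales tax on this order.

€24.33

Bottle of whiskey €40.66: alcoholic beverages → 9.75% → €3.96
Bottle of merlot €30.83: alcoholic beverages → 9.75% → €3.01
Bar stool €113.53: home furniture, €110.00 or more → 4.25% → €4.83
Action figure €24.37: toys and games → 4.5% → €1.10
Dining chair €213.06: home furniture, €110.00 or more → 4.25% → €9.06
Bookshelf €75.76: home furniture, under €110.00 → 1% → €0.76
Six-pack IPA €16.47: alcoholic beverages → 9.75% → €1.61
Total tax = €3.96 + €3.01 + €4.83 + €1.10 + €9.06 + €0.76 + €1.61 = €24.33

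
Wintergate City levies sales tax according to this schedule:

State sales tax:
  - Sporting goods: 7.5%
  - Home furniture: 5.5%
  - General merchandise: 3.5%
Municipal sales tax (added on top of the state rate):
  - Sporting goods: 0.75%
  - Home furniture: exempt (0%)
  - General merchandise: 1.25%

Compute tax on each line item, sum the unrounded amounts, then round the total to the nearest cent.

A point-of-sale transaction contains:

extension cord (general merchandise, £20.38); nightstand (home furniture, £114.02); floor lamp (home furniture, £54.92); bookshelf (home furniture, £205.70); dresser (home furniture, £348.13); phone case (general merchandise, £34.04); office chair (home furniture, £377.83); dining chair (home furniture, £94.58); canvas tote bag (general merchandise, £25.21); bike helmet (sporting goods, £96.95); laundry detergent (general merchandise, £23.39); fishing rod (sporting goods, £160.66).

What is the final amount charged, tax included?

Extension cord £20.38: general merchandise → 3.5% + 1.25% municipal = 4.75% → £0.96805
Nightstand £114.02: home furniture → 5.5% + 0% municipal = 5.5% → £6.2711
Floor lamp £54.92: home furniture → 5.5% + 0% municipal = 5.5% → £3.0206
Bookshelf £205.70: home furniture → 5.5% + 0% municipal = 5.5% → £11.3135
Dresser £348.13: home furniture → 5.5% + 0% municipal = 5.5% → £19.14715
Phone case £34.04: general merchandise → 3.5% + 1.25% municipal = 4.75% → £1.6169
Office chair £377.83: home furniture → 5.5% + 0% municipal = 5.5% → £20.78065
Dining chair £94.58: home furniture → 5.5% + 0% municipal = 5.5% → £5.2019
Canvas tote bag £25.21: general merchandise → 3.5% + 1.25% municipal = 4.75% → £1.197475
Bike helmet £96.95: sporting goods → 7.5% + 0.75% municipal = 8.25% → £7.998375
Laundry detergent £23.39: general merchandise → 3.5% + 1.25% municipal = 4.75% → £1.111025
Fishing rod £160.66: sporting goods → 7.5% + 0.75% municipal = 8.25% → £13.25445
Subtotal = £1555.81; unrounded tax = £91.881175 → £91.88; total due = £1647.69

£1647.69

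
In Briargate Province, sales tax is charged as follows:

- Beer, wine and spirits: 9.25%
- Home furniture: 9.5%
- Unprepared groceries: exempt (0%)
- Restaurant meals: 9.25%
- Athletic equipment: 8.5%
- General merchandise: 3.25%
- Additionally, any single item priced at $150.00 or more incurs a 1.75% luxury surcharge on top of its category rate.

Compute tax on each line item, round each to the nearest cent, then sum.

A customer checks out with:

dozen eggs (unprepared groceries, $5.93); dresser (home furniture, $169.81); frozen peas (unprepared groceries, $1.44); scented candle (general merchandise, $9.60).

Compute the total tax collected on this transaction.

Dozen eggs $5.93: unprepared groceries → 0% → $0.00
Dresser $169.81: home furniture → 9.5% + 1.75% surcharge = 11.25% → $19.10
Frozen peas $1.44: unprepared groceries → 0% → $0.00
Scented candle $9.60: general merchandise → 3.25% → $0.31
Total tax = $19.10 + $0.31 = $19.41

$19.41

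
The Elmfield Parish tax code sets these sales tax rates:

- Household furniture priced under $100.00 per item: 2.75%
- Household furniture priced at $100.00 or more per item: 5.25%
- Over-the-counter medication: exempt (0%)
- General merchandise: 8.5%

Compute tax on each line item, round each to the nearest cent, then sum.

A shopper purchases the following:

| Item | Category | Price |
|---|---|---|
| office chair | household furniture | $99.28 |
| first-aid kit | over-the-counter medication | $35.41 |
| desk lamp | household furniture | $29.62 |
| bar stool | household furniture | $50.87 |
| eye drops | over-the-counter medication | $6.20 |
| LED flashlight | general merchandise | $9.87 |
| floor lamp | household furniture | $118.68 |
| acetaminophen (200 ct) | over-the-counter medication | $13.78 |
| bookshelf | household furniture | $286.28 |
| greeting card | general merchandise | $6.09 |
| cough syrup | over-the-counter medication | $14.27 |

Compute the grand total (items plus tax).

$697.91

Office chair $99.28: household furniture, under $100.00 → 2.75% → $2.73
First-aid kit $35.41: over-the-counter medication → 0% → $0.00
Desk lamp $29.62: household furniture, under $100.00 → 2.75% → $0.81
Bar stool $50.87: household furniture, under $100.00 → 2.75% → $1.40
Eye drops $6.20: over-the-counter medication → 0% → $0.00
LED flashlight $9.87: general merchandise → 8.5% → $0.84
Floor lamp $118.68: household furniture, $100.00 or more → 5.25% → $6.23
Acetaminophen (200 ct) $13.78: over-the-counter medication → 0% → $0.00
Bookshelf $286.28: household furniture, $100.00 or more → 5.25% → $15.03
Greeting card $6.09: general merchandise → 8.5% → $0.52
Cough syrup $14.27: over-the-counter medication → 0% → $0.00
Subtotal = $670.35; tax = $27.56; total due = $697.91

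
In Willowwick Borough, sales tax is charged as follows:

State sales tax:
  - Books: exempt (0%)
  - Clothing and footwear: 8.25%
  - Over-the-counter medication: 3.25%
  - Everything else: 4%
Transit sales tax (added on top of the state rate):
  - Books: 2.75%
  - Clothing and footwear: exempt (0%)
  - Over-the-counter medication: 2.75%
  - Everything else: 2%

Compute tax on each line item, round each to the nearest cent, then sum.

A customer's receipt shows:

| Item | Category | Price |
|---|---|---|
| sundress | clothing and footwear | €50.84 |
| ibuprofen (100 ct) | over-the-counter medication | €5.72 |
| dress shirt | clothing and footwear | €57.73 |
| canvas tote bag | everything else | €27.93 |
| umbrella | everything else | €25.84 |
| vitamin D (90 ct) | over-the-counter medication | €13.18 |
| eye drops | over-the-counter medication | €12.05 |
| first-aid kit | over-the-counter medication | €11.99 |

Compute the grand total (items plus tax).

€220.03

Sundress €50.84: clothing and footwear → 8.25% + 0% transit = 8.25% → €4.19
Ibuprofen (100 ct) €5.72: over-the-counter medication → 3.25% + 2.75% transit = 6% → €0.34
Dress shirt €57.73: clothing and footwear → 8.25% + 0% transit = 8.25% → €4.76
Canvas tote bag €27.93: everything else → 4% + 2% transit = 6% → €1.68
Umbrella €25.84: everything else → 4% + 2% transit = 6% → €1.55
Vitamin D (90 ct) €13.18: over-the-counter medication → 3.25% + 2.75% transit = 6% → €0.79
Eye drops €12.05: over-the-counter medication → 3.25% + 2.75% transit = 6% → €0.72
First-aid kit €11.99: over-the-counter medication → 3.25% + 2.75% transit = 6% → €0.72
Subtotal = €205.28; tax = €14.75; total due = €220.03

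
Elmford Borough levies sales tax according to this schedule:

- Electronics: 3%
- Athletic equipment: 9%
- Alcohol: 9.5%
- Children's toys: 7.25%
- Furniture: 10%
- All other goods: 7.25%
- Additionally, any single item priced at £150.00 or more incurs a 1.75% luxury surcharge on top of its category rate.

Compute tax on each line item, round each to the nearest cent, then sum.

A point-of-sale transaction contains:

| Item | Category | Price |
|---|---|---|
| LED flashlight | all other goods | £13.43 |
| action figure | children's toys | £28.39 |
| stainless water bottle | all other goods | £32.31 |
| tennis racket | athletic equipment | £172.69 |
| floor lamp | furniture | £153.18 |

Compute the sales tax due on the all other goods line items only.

£3.31

LED flashlight £13.43: all other goods → 7.25% → £0.97
Stainless water bottle £32.31: all other goods → 7.25% → £2.34
Tax on all other goods = £0.97 + £2.34 = £3.31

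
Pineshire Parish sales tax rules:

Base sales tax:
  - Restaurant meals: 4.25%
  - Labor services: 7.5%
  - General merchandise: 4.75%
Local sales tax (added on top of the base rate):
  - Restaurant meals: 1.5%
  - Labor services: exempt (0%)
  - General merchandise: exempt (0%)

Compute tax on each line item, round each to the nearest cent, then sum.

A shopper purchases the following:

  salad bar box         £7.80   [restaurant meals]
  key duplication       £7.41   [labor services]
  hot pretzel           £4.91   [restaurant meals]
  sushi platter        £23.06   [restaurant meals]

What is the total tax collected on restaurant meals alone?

Salad bar box £7.80: restaurant meals → 4.25% + 1.5% local = 5.75% → £0.45
Hot pretzel £4.91: restaurant meals → 4.25% + 1.5% local = 5.75% → £0.28
Sushi platter £23.06: restaurant meals → 4.25% + 1.5% local = 5.75% → £1.33
Tax on restaurant meals = £0.45 + £0.28 + £1.33 = £2.06

£2.06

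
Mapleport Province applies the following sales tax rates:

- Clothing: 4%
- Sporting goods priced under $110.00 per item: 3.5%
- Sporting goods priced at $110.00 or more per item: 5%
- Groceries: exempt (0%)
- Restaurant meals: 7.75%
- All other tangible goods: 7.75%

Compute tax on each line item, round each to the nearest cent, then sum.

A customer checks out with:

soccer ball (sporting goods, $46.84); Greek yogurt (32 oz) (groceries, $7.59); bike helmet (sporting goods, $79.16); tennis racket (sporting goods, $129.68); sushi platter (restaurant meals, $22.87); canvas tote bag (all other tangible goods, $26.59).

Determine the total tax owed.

Soccer ball $46.84: sporting goods, under $110.00 → 3.5% → $1.64
Greek yogurt (32 oz) $7.59: groceries → 0% → $0.00
Bike helmet $79.16: sporting goods, under $110.00 → 3.5% → $2.77
Tennis racket $129.68: sporting goods, $110.00 or more → 5% → $6.48
Sushi platter $22.87: restaurant meals → 7.75% → $1.77
Canvas tote bag $26.59: all other tangible goods → 7.75% → $2.06
Total tax = $1.64 + $2.77 + $6.48 + $1.77 + $2.06 = $14.72

$14.72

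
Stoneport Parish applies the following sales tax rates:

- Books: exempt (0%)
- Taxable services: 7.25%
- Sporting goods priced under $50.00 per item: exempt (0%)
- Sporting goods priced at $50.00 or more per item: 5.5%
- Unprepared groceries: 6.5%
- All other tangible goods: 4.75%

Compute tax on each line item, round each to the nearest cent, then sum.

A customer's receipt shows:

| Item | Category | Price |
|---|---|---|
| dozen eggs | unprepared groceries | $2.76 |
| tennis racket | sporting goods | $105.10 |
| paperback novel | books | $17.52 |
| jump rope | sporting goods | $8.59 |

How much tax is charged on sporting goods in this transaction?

Tennis racket $105.10: sporting goods, $50.00 or more → 5.5% → $5.78
Jump rope $8.59: sporting goods, under $50.00 → 0% → $0.00
Tax on sporting goods = $5.78 + $0.00 = $5.78

$5.78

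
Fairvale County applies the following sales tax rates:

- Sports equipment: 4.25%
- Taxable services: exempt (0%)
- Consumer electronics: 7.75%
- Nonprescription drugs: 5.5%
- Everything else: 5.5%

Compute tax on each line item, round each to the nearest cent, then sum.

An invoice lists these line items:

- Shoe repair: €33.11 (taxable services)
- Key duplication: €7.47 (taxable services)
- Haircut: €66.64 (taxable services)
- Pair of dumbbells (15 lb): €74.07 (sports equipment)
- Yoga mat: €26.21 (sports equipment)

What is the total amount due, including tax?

€211.76

Shoe repair €33.11: taxable services → 0% → €0.00
Key duplication €7.47: taxable services → 0% → €0.00
Haircut €66.64: taxable services → 0% → €0.00
Pair of dumbbells (15 lb) €74.07: sports equipment → 4.25% → €3.15
Yoga mat €26.21: sports equipment → 4.25% → €1.11
Subtotal = €207.50; tax = €4.26; total due = €211.76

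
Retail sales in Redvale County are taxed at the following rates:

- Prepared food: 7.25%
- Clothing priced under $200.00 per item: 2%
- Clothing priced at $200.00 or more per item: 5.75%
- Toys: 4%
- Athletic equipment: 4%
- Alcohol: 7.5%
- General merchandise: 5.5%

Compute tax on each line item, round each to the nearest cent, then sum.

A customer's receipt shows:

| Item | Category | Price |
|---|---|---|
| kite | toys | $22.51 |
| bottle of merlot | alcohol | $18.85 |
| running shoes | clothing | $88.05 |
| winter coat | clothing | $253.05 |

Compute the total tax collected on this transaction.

$18.62

Kite $22.51: toys → 4% → $0.90
Bottle of merlot $18.85: alcohol → 7.5% → $1.41
Running shoes $88.05: clothing, under $200.00 → 2% → $1.76
Winter coat $253.05: clothing, $200.00 or more → 5.75% → $14.55
Total tax = $0.90 + $1.41 + $1.76 + $14.55 = $18.62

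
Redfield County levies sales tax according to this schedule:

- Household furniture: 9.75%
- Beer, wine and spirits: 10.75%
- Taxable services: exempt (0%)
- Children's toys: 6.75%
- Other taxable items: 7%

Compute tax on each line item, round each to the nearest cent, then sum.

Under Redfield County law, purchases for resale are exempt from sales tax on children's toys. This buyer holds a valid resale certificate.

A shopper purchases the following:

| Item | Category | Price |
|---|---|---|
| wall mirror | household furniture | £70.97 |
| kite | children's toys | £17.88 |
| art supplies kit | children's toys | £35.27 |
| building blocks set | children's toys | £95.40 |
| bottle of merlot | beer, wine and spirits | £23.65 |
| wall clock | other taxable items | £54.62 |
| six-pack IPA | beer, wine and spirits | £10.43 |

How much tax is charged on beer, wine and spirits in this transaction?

Bottle of merlot £23.65: beer, wine and spirits → 10.75% → £2.54
Six-pack IPA £10.43: beer, wine and spirits → 10.75% → £1.12
Tax on beer, wine and spirits = £2.54 + £1.12 = £3.66

£3.66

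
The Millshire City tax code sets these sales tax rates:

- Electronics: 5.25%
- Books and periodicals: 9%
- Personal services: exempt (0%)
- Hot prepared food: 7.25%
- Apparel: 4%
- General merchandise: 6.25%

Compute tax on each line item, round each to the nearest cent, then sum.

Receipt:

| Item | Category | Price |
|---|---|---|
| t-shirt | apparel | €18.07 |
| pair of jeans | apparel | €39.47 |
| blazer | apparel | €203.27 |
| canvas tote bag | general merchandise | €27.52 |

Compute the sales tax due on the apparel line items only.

€10.43

T-shirt €18.07: apparel → 4% → €0.72
Pair of jeans €39.47: apparel → 4% → €1.58
Blazer €203.27: apparel → 4% → €8.13
Tax on apparel = €0.72 + €1.58 + €8.13 = €10.43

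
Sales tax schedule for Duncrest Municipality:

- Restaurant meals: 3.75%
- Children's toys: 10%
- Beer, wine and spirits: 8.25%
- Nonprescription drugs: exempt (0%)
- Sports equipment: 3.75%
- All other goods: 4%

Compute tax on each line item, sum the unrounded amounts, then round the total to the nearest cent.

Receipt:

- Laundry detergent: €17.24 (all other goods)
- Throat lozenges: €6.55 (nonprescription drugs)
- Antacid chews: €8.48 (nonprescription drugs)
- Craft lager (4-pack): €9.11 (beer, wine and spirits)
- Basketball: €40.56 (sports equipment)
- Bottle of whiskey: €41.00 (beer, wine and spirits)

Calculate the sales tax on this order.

€6.34

Laundry detergent €17.24: all other goods → 4% → €0.6896
Throat lozenges €6.55: nonprescription drugs → 0% → €0.00
Antacid chews €8.48: nonprescription drugs → 0% → €0.00
Craft lager (4-pack) €9.11: beer, wine and spirits → 8.25% → €0.751575
Basketball €40.56: sports equipment → 3.75% → €1.521
Bottle of whiskey €41.00: beer, wine and spirits → 8.25% → €3.3825
Unrounded tax sum = €6.344675 → €6.34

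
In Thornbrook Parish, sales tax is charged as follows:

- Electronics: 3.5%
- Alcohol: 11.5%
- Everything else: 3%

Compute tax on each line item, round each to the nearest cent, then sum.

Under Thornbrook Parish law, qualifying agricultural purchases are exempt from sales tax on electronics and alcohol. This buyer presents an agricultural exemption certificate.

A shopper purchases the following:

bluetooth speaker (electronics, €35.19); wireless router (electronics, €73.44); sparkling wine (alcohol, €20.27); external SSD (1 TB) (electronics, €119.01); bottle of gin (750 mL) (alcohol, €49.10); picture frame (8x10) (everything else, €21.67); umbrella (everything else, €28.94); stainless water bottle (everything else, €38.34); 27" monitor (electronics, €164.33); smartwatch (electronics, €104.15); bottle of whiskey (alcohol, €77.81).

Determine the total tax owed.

€2.67

Bluetooth speaker €35.19: electronics, buyer-exempt → 0% → €0.00
Wireless router €73.44: electronics, buyer-exempt → 0% → €0.00
Sparkling wine €20.27: alcohol, buyer-exempt → 0% → €0.00
External SSD (1 TB) €119.01: electronics, buyer-exempt → 0% → €0.00
Bottle of gin (750 mL) €49.10: alcohol, buyer-exempt → 0% → €0.00
Picture frame (8x10) €21.67: everything else → 3% → €0.65
Umbrella €28.94: everything else → 3% → €0.87
Stainless water bottle €38.34: everything else → 3% → €1.15
27" monitor €164.33: electronics, buyer-exempt → 0% → €0.00
Smartwatch €104.15: electronics, buyer-exempt → 0% → €0.00
Bottle of whiskey €77.81: alcohol, buyer-exempt → 0% → €0.00
Total tax = €0.65 + €0.87 + €1.15 = €2.67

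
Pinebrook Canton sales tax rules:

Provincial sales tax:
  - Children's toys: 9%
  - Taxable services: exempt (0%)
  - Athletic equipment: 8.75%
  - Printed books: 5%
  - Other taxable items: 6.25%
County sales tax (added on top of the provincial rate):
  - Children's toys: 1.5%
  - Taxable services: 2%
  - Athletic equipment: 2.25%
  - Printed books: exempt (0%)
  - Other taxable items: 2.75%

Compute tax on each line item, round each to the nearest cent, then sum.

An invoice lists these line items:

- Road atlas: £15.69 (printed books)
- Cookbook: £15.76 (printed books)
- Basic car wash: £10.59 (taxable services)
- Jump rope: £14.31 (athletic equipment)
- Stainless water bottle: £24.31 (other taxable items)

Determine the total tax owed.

Road atlas £15.69: printed books → 5% + 0% county = 5% → £0.78
Cookbook £15.76: printed books → 5% + 0% county = 5% → £0.79
Basic car wash £10.59: taxable services → 0% + 2% county = 2% → £0.21
Jump rope £14.31: athletic equipment → 8.75% + 2.25% county = 11% → £1.57
Stainless water bottle £24.31: other taxable items → 6.25% + 2.75% county = 9% → £2.19
Total tax = £0.78 + £0.79 + £0.21 + £1.57 + £2.19 = £5.54

£5.54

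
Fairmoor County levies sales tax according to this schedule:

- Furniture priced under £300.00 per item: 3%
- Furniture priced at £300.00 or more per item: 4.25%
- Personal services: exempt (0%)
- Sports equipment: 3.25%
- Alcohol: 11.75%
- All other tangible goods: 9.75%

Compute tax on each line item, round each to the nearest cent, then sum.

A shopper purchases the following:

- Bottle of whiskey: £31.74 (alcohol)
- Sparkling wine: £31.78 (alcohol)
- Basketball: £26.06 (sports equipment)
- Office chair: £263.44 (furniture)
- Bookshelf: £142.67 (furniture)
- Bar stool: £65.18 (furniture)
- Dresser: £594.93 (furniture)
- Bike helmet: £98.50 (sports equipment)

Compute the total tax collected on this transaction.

£50.93

Bottle of whiskey £31.74: alcohol → 11.75% → £3.73
Sparkling wine £31.78: alcohol → 11.75% → £3.73
Basketball £26.06: sports equipment → 3.25% → £0.85
Office chair £263.44: furniture, under £300.00 → 3% → £7.90
Bookshelf £142.67: furniture, under £300.00 → 3% → £4.28
Bar stool £65.18: furniture, under £300.00 → 3% → £1.96
Dresser £594.93: furniture, £300.00 or more → 4.25% → £25.28
Bike helmet £98.50: sports equipment → 3.25% → £3.20
Total tax = £3.73 + £3.73 + £0.85 + £7.90 + £4.28 + £1.96 + £25.28 + £3.20 = £50.93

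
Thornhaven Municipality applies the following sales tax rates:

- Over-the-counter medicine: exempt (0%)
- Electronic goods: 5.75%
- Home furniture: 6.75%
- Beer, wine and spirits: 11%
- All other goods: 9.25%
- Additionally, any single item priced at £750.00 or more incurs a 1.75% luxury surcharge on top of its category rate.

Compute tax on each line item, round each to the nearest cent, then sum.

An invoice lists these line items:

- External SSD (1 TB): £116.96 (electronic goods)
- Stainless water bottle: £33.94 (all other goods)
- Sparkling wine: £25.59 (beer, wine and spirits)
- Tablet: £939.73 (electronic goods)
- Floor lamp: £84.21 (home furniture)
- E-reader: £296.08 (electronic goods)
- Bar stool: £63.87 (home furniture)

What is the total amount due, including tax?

External SSD (1 TB) £116.96: electronic goods → 5.75% → £6.73
Stainless water bottle £33.94: all other goods → 9.25% → £3.14
Sparkling wine £25.59: beer, wine and spirits → 11% → £2.81
Tablet £939.73: electronic goods → 5.75% + 1.75% surcharge = 7.5% → £70.48
Floor lamp £84.21: home furniture → 6.75% → £5.68
E-reader £296.08: electronic goods → 5.75% → £17.02
Bar stool £63.87: home furniture → 6.75% → £4.31
Subtotal = £1560.38; tax = £110.17; total due = £1670.55

£1670.55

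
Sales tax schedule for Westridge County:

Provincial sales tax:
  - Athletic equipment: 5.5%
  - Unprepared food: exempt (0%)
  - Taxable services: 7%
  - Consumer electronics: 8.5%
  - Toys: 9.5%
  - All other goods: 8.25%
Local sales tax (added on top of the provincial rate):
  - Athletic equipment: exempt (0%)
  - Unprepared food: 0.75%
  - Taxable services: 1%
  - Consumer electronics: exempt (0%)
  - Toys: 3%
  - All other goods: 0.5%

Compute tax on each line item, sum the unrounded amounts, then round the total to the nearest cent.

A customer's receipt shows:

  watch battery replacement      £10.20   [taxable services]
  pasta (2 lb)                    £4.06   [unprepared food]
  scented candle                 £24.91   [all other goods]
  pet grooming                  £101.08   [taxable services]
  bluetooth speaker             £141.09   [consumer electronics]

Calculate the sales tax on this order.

£23.11

Watch battery replacement £10.20: taxable services → 7% + 1% local = 8% → £0.816
Pasta (2 lb) £4.06: unprepared food → 0% + 0.75% local = 0.75% → £0.03045
Scented candle £24.91: all other goods → 8.25% + 0.5% local = 8.75% → £2.179625
Pet grooming £101.08: taxable services → 7% + 1% local = 8% → £8.0864
Bluetooth speaker £141.09: consumer electronics → 8.5% + 0% local = 8.5% → £11.99265
Unrounded tax sum = £23.105125 → £23.11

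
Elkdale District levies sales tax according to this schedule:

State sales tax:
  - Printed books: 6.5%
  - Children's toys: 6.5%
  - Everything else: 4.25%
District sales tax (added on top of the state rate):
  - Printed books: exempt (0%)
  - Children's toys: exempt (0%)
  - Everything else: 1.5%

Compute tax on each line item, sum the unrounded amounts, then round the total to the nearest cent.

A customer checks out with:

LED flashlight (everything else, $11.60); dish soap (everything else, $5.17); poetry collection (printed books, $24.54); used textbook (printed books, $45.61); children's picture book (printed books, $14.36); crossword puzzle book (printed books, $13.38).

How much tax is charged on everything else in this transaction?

LED flashlight $11.60: everything else → 4.25% + 1.5% district = 5.75% → $0.667
Dish soap $5.17: everything else → 4.25% + 1.5% district = 5.75% → $0.297275
Tax on everything else: unrounded sum = $0.964275 → $0.96

$0.96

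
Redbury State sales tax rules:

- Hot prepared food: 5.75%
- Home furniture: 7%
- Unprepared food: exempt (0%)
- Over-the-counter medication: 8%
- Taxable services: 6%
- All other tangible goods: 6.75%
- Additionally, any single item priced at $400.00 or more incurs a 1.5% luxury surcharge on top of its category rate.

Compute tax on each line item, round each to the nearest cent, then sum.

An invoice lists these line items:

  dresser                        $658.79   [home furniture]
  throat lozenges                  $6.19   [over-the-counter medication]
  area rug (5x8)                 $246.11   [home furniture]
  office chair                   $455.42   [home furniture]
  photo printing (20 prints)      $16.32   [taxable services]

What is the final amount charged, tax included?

Dresser $658.79: home furniture → 7% + 1.5% surcharge = 8.5% → $56.00
Throat lozenges $6.19: over-the-counter medication → 8% → $0.50
Area rug (5x8) $246.11: home furniture → 7% → $17.23
Office chair $455.42: home furniture → 7% + 1.5% surcharge = 8.5% → $38.71
Photo printing (20 prints) $16.32: taxable services → 6% → $0.98
Subtotal = $1382.83; tax = $113.42; total due = $1496.25

$1496.25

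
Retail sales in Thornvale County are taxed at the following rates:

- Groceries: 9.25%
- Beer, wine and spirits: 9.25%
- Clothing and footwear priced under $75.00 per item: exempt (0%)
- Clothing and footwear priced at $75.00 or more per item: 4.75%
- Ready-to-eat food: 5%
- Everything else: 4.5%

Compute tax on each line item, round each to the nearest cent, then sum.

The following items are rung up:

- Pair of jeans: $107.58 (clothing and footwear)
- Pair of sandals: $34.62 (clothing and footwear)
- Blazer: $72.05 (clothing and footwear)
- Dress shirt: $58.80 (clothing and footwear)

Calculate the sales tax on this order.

Pair of jeans $107.58: clothing and footwear, $75.00 or more → 4.75% → $5.11
Pair of sandals $34.62: clothing and footwear, under $75.00 → 0% → $0.00
Blazer $72.05: clothing and footwear, under $75.00 → 0% → $0.00
Dress shirt $58.80: clothing and footwear, under $75.00 → 0% → $0.00
Total tax = $5.11

$5.11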